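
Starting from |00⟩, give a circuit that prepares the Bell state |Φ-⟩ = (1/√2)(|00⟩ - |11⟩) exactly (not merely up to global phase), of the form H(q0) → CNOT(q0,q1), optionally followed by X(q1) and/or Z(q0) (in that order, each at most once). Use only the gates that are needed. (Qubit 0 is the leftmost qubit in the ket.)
H(q0) → CNOT(q0,q1) → Z(q0)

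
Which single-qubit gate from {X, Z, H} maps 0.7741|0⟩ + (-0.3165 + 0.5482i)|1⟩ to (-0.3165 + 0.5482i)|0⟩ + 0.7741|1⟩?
X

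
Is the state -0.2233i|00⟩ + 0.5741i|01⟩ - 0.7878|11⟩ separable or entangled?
Entangled

Writing the state as a|00⟩ + b|01⟩ + c|10⟩ + d|11⟩, it is a product state iff ad − bc = 0.
Here (a, b, c, d) = (-0.2233i, 0.5741i, 0, -0.7878): ad − bc = (-0.2233i)(-0.7878) − (0.5741i)(0) = 0.1759i ≠ 0, so the state is entangled.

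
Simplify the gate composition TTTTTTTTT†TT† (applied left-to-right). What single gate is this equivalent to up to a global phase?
T†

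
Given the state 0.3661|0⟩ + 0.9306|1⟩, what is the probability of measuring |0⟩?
0.134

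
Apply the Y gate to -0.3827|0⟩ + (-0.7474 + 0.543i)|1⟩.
(0.543 + 0.7474i)|0⟩ - 0.3827i|1⟩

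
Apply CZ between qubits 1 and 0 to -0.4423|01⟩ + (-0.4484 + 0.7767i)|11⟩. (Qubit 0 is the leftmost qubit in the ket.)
-0.4423|01⟩ + (0.4484 - 0.7767i)|11⟩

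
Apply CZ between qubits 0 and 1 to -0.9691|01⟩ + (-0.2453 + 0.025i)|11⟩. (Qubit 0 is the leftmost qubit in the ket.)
-0.9691|01⟩ + (0.2453 - 0.025i)|11⟩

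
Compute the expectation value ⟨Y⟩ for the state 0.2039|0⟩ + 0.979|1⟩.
0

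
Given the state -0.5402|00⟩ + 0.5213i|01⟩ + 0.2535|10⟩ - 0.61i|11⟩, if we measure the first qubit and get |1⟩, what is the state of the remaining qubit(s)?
0.3838|0⟩ - 0.9234i|1⟩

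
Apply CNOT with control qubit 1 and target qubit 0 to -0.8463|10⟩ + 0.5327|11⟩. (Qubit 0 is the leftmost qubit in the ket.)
0.5327|01⟩ - 0.8463|10⟩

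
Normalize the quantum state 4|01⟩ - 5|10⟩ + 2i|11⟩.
0.5963|01⟩ - 0.7454|10⟩ + 0.2981i|11⟩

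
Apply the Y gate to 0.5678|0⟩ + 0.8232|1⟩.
-0.8232i|0⟩ + 0.5678i|1⟩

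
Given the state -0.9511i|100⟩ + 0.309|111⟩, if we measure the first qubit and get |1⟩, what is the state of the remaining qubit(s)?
-0.9511i|00⟩ + 0.309|11⟩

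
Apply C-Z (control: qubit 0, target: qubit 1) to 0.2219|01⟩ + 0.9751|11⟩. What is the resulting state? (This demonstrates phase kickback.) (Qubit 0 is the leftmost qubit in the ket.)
0.2219|01⟩ - 0.9751|11⟩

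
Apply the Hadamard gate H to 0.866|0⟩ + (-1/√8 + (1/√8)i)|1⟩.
(0.3624 + 0.25i)|0⟩ + (0.8624 - 0.25i)|1⟩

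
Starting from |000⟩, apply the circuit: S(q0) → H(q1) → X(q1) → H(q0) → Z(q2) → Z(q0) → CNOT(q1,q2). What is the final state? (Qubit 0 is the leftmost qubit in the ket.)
1/2|000⟩ + 1/2|011⟩ - 1/2|100⟩ - 1/2|111⟩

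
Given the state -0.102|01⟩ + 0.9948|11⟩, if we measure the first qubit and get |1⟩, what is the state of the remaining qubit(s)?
|1⟩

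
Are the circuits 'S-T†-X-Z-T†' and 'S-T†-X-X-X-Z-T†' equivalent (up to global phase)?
Yes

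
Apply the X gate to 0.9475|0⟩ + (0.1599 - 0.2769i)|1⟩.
(0.1599 - 0.2769i)|0⟩ + 0.9475|1⟩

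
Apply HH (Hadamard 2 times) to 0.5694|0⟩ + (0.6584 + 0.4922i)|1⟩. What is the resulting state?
0.5694|0⟩ + (0.6584 + 0.4922i)|1⟩

H² = I, so an even number of Hadamards cancels: H^2 = I and the state is unchanged.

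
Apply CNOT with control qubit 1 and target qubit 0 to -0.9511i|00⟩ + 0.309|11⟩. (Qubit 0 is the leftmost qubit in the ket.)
-0.9511i|00⟩ + 0.309|01⟩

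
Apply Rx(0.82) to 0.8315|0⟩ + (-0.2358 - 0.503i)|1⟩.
(0.5621 + 0.09399i)|0⟩ + (-0.2163 - 0.7928i)|1⟩

Rx(0.82) = [[cos(θ/2), −i·sin(θ/2)], [−i·sin(θ/2), cos(θ/2)]]; θ = 0.82, cos(θ/2) ≈ 0.917121, sin(θ/2) ≈ 0.398609.
With a = amp(|0⟩) = 0.8315 and b = amp(|1⟩) = (-0.2358 - 0.503i):
new amp(|0⟩) = (0.917121)·a + (-0.398609i)·b = (0.5621 + 0.09399i)
new amp(|1⟩) = (-0.398609i)·a + (0.917121)·b = (-0.2163 - 0.7928i)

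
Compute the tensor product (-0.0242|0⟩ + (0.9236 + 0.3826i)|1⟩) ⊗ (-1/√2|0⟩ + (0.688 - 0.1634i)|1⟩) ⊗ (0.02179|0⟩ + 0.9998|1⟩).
0.0003729|000⟩ + 0.01711|001⟩ + (-0.0003628 + 0.00008616i)|010⟩ + (-0.01665 + 0.003953i)|011⟩ + (-0.01423 - 0.005895i)|100⟩ + (-0.653 - 0.2705i)|101⟩ + (0.01521 + 0.002447i)|110⟩ + (0.6978 + 0.1123i)|111⟩

amp(|b₁b₂…⟩) = product of the factor amplitudes for bits b₁, b₂, …; only kets whose every factor amplitude is nonzero survive.
|000⟩: (-0.0242)(-1/√2)(0.02179) = 0.0003729
|001⟩: (-0.0242)(-1/√2)(0.9998) = 0.01711
|010⟩: (-0.0242)(0.688 - 0.1634i)(0.02179) = (-0.0003628 + 0.00008616i)
|011⟩: (-0.0242)(0.688 - 0.1634i)(0.9998) = (-0.01665 + 0.003953i)
|100⟩: (0.9236 + 0.3826i)(-1/√2)(0.02179) = (-0.01423 - 0.005895i)
|101⟩: (0.9236 + 0.3826i)(-1/√2)(0.9998) = (-0.653 - 0.2705i)
|110⟩: (0.9236 + 0.3826i)(0.688 - 0.1634i)(0.02179) = (0.01521 + 0.002447i)
|111⟩: (0.9236 + 0.3826i)(0.688 - 0.1634i)(0.9998) = (0.6978 + 0.1123i)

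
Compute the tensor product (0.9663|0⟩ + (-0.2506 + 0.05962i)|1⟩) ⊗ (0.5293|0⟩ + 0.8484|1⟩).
0.5115|00⟩ + 0.8198|01⟩ + (-0.1326 + 0.03156i)|10⟩ + (-0.2126 + 0.05058i)|11⟩

amp(|b₁b₂…⟩) = product of the factor amplitudes for bits b₁, b₂, …; only kets whose every factor amplitude is nonzero survive.
|00⟩: (0.9663)(0.5293) = 0.5115
|01⟩: (0.9663)(0.8484) = 0.8198
|10⟩: (-0.2506 + 0.05962i)(0.5293) = (-0.1326 + 0.03156i)
|11⟩: (-0.2506 + 0.05962i)(0.8484) = (-0.2126 + 0.05058i)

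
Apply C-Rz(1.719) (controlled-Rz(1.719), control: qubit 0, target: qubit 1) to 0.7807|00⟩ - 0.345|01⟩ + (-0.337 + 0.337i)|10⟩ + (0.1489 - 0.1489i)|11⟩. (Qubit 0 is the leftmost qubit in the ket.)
0.7807|00⟩ - 0.345|01⟩ + (0.03528 + 0.4753i)|10⟩ + (0.21 + 0.01559i)|11⟩

C-Rz(1.719) leaves the control-|0⟩ kets |00⟩, |01⟩ unchanged and applies Rz(1.719) to qubit 1 on the control-|1⟩ pair (|10⟩, |11⟩).
Rz(1.719) = [[e^(−iθ/2), 0], [0, e^(iθ/2)]] with e^(±iθ/2) = cos(θ/2) ± i·sin(θ/2); θ = 1.719, cos(θ/2) ≈ 0.652816, sin(θ/2) ≈ 0.757516.
With a = amp(|10⟩) = (-0.337 + 0.337i) and b = amp(|11⟩) = (0.1489 - 0.1489i):
new amp(|10⟩) = (0.652816 - 0.757516i)·a = (0.03528 + 0.4753i)
new amp(|11⟩) = (0.652816 + 0.757516i)·b = (0.21 + 0.01559i)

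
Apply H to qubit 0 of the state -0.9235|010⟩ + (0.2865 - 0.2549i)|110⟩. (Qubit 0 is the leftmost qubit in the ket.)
(-0.4504 - 0.1802i)|010⟩ + (-0.8556 + 0.1802i)|110⟩

H on qubit 0 mixes each pair of kets that differ only in qubit 0: amplitudes (a, b) of (|…0…⟩, |…1…⟩) become ((a + b)/√2, (a − b)/√2). Kets absent from the input have amplitude 0.
(|010⟩, |110⟩): (a, b) = (-0.9235, (0.2865 - 0.2549i)) → ((-0.4504 - 0.1802i), (-0.8556 + 0.1802i))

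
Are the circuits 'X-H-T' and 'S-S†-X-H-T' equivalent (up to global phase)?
Yes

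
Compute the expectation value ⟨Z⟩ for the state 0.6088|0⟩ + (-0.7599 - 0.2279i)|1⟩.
-0.2587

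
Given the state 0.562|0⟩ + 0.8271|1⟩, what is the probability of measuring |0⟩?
0.3158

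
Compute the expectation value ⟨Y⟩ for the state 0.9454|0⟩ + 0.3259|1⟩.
0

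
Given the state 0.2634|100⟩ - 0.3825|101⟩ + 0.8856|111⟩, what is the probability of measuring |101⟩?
0.1463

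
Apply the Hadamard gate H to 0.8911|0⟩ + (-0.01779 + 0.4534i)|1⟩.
(0.6175 + 0.3206i)|0⟩ + (0.6427 - 0.3206i)|1⟩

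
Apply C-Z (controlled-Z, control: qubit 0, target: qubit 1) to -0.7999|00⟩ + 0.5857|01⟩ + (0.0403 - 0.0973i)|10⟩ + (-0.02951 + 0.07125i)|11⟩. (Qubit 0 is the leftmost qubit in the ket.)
-0.7999|00⟩ + 0.5857|01⟩ + (0.0403 - 0.0973i)|10⟩ + (0.02951 - 0.07125i)|11⟩

C-Z leaves the control-|0⟩ kets |00⟩, |01⟩ unchanged and applies Z to qubit 1 on the control-|1⟩ pair (|10⟩, |11⟩).
Z = [[1, 0], [0, -1]].
With a = amp(|10⟩) = (0.0403 - 0.0973i) and b = amp(|11⟩) = (-0.02951 + 0.07125i):
new amp(|10⟩) = (1)·a = (0.0403 - 0.0973i)
new amp(|11⟩) = (-1)·b = (0.02951 - 0.07125i)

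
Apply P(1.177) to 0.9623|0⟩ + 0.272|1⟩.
0.9623|0⟩ + (0.1044 + 0.2512i)|1⟩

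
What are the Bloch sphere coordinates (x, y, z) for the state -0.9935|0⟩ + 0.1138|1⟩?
(-0.2261, 0, 0.9741)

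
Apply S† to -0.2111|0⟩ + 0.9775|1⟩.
-0.2111|0⟩ - 0.9775i|1⟩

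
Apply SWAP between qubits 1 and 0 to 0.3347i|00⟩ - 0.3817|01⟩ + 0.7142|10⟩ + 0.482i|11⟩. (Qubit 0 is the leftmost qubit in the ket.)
0.3347i|00⟩ + 0.7142|01⟩ - 0.3817|10⟩ + 0.482i|11⟩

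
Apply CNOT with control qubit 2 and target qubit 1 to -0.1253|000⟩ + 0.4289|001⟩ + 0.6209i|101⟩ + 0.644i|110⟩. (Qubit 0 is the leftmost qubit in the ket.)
-0.1253|000⟩ + 0.4289|011⟩ + 0.644i|110⟩ + 0.6209i|111⟩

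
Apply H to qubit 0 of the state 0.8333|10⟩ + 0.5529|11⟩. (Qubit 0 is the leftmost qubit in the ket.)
0.5892|00⟩ + 0.391|01⟩ - 0.5892|10⟩ - 0.391|11⟩

H on qubit 0 mixes each pair of kets that differ only in qubit 0: amplitudes (a, b) of (|…0…⟩, |…1…⟩) become ((a + b)/√2, (a − b)/√2). Kets absent from the input have amplitude 0.
(|00⟩, |10⟩): (a, b) = (0, 0.8333) → (0.5892, -0.5892)
(|01⟩, |11⟩): (a, b) = (0, 0.5529) → (0.391, -0.391)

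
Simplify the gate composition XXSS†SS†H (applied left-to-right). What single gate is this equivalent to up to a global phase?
H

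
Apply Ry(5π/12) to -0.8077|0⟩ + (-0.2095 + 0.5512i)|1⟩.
(-0.5133 - 0.3355i)|0⟩ + (-0.6579 + 0.4373i)|1⟩

Ry(5π/12) = [[cos(θ/2), −sin(θ/2)], [sin(θ/2), cos(θ/2)]]; θ = 5π/12, cos(θ/2) ≈ 0.793353, sin(θ/2) ≈ 0.608761.
With a = amp(|0⟩) = -0.8077 and b = amp(|1⟩) = (-0.2095 + 0.5512i):
new amp(|0⟩) = (0.793353)·a + (-0.608761)·b = (-0.5133 - 0.3355i)
new amp(|1⟩) = (0.608761)·a + (0.793353)·b = (-0.6579 + 0.4373i)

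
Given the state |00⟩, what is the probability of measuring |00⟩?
1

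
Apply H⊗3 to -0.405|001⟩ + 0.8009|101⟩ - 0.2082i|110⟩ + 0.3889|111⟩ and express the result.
(0.2775 - 0.07361i)|000⟩ + (-0.2775 - 0.07361i)|001⟩ + (0.002475 + 0.07361i)|010⟩ + (-0.002475 + 0.07361i)|011⟩ + (-0.5638 + 0.07361i)|100⟩ + (0.5638 + 0.07361i)|101⟩ + (-0.2889 - 0.07361i)|110⟩ + (0.2889 - 0.07361i)|111⟩

H⊗3 gives amp(|y⟩) = (1/2√2) Σ_x (−1)^(x·y) amp(|x⟩), where x·y is the number of positions in which both x and y have a 1.
|000⟩: (-0.405 + 0.8009 - 0.2082i + 0.3889)/(2√2) = (0.2775 - 0.07361i)
|001⟩: (0.405 - 0.8009 - 0.2082i - 0.3889)/(2√2) = (-0.2775 - 0.07361i)
|010⟩: (-0.405 + 0.8009 + 0.2082i - 0.3889)/(2√2) = (0.002475 + 0.07361i)
|011⟩: (0.405 - 0.8009 + 0.2082i + 0.3889)/(2√2) = (-0.002475 + 0.07361i)
|100⟩: (-0.405 - 0.8009 + 0.2082i - 0.3889)/(2√2) = (-0.5638 + 0.07361i)
|101⟩: (0.405 + 0.8009 + 0.2082i + 0.3889)/(2√2) = (0.5638 + 0.07361i)
|110⟩: (-0.405 - 0.8009 - 0.2082i + 0.3889)/(2√2) = (-0.2889 - 0.07361i)
|111⟩: (0.405 + 0.8009 - 0.2082i - 0.3889)/(2√2) = (0.2889 - 0.07361i)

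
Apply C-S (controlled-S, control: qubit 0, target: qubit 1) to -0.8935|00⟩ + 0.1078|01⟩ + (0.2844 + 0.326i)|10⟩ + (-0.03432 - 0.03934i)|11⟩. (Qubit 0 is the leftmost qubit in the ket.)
-0.8935|00⟩ + 0.1078|01⟩ + (0.2844 + 0.326i)|10⟩ + (0.03934 - 0.03432i)|11⟩

C-S leaves the control-|0⟩ kets |00⟩, |01⟩ unchanged and applies S to qubit 1 on the control-|1⟩ pair (|10⟩, |11⟩).
S = [[1, 0], [0, i]].
With a = amp(|10⟩) = (0.2844 + 0.326i) and b = amp(|11⟩) = (-0.03432 - 0.03934i):
new amp(|10⟩) = (1)·a = (0.2844 + 0.326i)
new amp(|11⟩) = (i)·b = (0.03934 - 0.03432i)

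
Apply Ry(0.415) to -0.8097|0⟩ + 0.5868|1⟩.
-0.9132|0⟩ + 0.4074|1⟩

Ry(0.415) = [[cos(θ/2), −sin(θ/2)], [sin(θ/2), cos(θ/2)]]; θ = 0.415, cos(θ/2) ≈ 0.978549, sin(θ/2) ≈ 0.206014.
With a = amp(|0⟩) = -0.8097 and b = amp(|1⟩) = 0.5868:
new amp(|0⟩) = (0.978549)·a + (-0.206014)·b = -0.9132
new amp(|1⟩) = (0.206014)·a + (0.978549)·b = 0.4074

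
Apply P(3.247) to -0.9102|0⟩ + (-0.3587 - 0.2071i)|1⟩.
-0.9102|0⟩ + (0.3349 + 0.2437i)|1⟩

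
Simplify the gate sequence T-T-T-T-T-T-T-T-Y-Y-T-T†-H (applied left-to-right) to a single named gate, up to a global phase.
H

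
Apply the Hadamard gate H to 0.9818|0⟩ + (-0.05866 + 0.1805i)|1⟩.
(0.6528 + 0.1276i)|0⟩ + (0.7357 - 0.1276i)|1⟩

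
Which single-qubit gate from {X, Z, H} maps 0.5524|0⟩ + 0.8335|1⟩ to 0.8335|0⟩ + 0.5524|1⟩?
X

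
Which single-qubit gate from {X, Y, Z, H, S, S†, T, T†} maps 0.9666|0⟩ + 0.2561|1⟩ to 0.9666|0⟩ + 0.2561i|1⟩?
S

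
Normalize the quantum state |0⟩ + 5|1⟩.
0.1961|0⟩ + 0.9806|1⟩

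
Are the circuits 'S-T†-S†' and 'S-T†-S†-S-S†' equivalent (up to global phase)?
Yes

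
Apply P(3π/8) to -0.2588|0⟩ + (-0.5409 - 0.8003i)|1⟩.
-0.2588|0⟩ + (0.5324 - 0.806i)|1⟩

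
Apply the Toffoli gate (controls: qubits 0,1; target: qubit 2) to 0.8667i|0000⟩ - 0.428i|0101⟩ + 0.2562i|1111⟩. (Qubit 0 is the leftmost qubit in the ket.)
0.8667i|0000⟩ - 0.428i|0101⟩ + 0.2562i|1101⟩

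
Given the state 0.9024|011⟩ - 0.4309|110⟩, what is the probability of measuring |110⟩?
0.1857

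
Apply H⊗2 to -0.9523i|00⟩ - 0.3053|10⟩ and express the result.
(-0.1527 - 0.4762i)|00⟩ + (-0.1527 - 0.4762i)|01⟩ + (0.1527 - 0.4762i)|10⟩ + (0.1527 - 0.4762i)|11⟩

H⊗2 gives amp(|y⟩) = (1/2) Σ_x (−1)^(x·y) amp(|x⟩), where x·y is the number of positions in which both x and y have a 1.
|00⟩: (-0.9523i - 0.3053)/2 = (-0.1527 - 0.4762i)
|01⟩: (-0.9523i - 0.3053)/2 = (-0.1527 - 0.4762i)
|10⟩: (-0.9523i + 0.3053)/2 = (0.1527 - 0.4762i)
|11⟩: (-0.9523i + 0.3053)/2 = (0.1527 - 0.4762i)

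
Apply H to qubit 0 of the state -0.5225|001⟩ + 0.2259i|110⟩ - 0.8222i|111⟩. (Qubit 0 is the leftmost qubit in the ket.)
-0.3695|001⟩ + 0.1597i|010⟩ - 0.5814i|011⟩ - 0.3695|101⟩ - 0.1597i|110⟩ + 0.5814i|111⟩

H on qubit 0 mixes each pair of kets that differ only in qubit 0: amplitudes (a, b) of (|…0…⟩, |…1…⟩) become ((a + b)/√2, (a − b)/√2). Kets absent from the input have amplitude 0.
(|001⟩, |101⟩): (a, b) = (-0.5225, 0) → (-0.3695, -0.3695)
(|010⟩, |110⟩): (a, b) = (0, 0.2259i) → (0.1597i, -0.1597i)
(|011⟩, |111⟩): (a, b) = (0, -0.8222i) → (-0.5814i, 0.5814i)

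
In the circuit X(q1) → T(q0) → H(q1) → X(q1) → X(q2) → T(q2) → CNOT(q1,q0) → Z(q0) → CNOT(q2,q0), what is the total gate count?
9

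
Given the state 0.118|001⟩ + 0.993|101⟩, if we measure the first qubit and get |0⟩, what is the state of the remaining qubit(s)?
|01⟩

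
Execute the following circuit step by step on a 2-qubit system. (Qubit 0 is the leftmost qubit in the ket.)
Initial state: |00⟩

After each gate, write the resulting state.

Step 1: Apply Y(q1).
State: i|01⟩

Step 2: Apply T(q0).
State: i|01⟩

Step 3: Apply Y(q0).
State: -|11⟩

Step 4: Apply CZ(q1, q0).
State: |11⟩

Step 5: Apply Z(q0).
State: -|11⟩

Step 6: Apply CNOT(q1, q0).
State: -|01⟩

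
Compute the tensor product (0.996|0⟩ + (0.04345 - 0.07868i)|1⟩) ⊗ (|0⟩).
0.996|00⟩ + (0.04345 - 0.07868i)|10⟩

amp(|b₁b₂…⟩) = product of the factor amplitudes for bits b₁, b₂, …; only kets whose every factor amplitude is nonzero survive.
|00⟩: (0.996)(1) = 0.996
|10⟩: (0.04345 - 0.07868i)(1) = (0.04345 - 0.07868i)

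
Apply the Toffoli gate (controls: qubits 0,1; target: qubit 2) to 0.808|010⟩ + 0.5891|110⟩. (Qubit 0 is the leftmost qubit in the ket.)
0.808|010⟩ + 0.5891|111⟩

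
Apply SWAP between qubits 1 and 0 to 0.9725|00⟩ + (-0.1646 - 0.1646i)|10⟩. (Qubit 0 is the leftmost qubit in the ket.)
0.9725|00⟩ + (-0.1646 - 0.1646i)|01⟩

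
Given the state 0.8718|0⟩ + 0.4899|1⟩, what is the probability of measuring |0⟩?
0.76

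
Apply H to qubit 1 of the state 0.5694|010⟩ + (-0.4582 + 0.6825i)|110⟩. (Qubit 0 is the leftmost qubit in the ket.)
0.4026|000⟩ - 0.4026|010⟩ + (-0.324 + 0.4826i)|100⟩ + (0.324 - 0.4826i)|110⟩

H on qubit 1 mixes each pair of kets that differ only in qubit 1: amplitudes (a, b) of (|…0…⟩, |…1…⟩) become ((a + b)/√2, (a − b)/√2). Kets absent from the input have amplitude 0.
(|000⟩, |010⟩): (a, b) = (0, 0.5694) → (0.4026, -0.4026)
(|100⟩, |110⟩): (a, b) = (0, (-0.4582 + 0.6825i)) → ((-0.324 + 0.4826i), (0.324 - 0.4826i))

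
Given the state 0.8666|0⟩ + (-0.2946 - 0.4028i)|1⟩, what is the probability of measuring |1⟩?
0.249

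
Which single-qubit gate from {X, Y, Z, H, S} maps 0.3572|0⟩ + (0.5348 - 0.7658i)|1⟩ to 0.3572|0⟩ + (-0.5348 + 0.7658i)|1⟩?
Z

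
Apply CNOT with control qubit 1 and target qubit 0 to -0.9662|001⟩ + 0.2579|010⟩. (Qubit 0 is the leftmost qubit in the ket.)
-0.9662|001⟩ + 0.2579|110⟩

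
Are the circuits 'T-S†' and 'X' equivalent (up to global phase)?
No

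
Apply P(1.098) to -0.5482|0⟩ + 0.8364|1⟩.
-0.5482|0⟩ + (0.3809 + 0.7446i)|1⟩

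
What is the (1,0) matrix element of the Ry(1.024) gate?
0.4899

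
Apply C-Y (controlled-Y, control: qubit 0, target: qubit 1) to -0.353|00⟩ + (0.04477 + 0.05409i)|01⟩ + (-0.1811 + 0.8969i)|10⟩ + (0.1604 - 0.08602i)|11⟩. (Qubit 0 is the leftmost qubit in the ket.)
-0.353|00⟩ + (0.04477 + 0.05409i)|01⟩ + (-0.08602 - 0.1604i)|10⟩ + (-0.8969 - 0.1811i)|11⟩

C-Y leaves the control-|0⟩ kets |00⟩, |01⟩ unchanged and applies Y to qubit 1 on the control-|1⟩ pair (|10⟩, |11⟩).
Y = [[0, -i], [i, 0]].
With a = amp(|10⟩) = (-0.1811 + 0.8969i) and b = amp(|11⟩) = (0.1604 - 0.08602i):
new amp(|10⟩) = (-i)·b = (-0.08602 - 0.1604i)
new amp(|11⟩) = (i)·a = (-0.8969 - 0.1811i)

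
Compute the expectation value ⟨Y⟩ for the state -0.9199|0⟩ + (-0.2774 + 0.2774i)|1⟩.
-0.5104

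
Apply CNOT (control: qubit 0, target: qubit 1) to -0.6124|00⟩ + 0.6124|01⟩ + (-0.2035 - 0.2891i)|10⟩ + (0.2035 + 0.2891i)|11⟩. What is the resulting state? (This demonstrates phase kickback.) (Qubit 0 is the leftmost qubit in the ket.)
-0.6124|00⟩ + 0.6124|01⟩ + (0.2035 + 0.2891i)|10⟩ + (-0.2035 - 0.2891i)|11⟩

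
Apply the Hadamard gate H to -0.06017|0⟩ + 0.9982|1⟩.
0.6633|0⟩ - 0.7484|1⟩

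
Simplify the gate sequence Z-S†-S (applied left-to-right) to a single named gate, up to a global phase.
Z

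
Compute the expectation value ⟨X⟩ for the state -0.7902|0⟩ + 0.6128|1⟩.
-0.9685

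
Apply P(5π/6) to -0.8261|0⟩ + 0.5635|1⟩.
-0.8261|0⟩ + (-0.488 + 0.2818i)|1⟩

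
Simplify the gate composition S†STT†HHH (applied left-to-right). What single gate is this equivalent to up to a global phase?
H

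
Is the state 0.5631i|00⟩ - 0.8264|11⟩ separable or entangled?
Entangled

Writing the state as a|00⟩ + b|01⟩ + c|10⟩ + d|11⟩, it is a product state iff ad − bc = 0.
Here (a, b, c, d) = (0.5631i, 0, 0, -0.8264): ad − bc = (0.5631i)(-0.8264) − (0)(0) = -0.4653i ≠ 0, so the state is entangled.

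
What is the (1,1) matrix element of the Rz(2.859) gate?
(0.1408 + 0.99i)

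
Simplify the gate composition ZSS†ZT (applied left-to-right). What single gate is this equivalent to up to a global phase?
T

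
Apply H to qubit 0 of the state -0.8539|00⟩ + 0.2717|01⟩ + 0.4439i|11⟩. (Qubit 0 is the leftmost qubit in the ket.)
-0.6038|00⟩ + (0.1921 + 0.3139i)|01⟩ - 0.6038|10⟩ + (0.1921 - 0.3139i)|11⟩

H on qubit 0 mixes each pair of kets that differ only in qubit 0: amplitudes (a, b) of (|…0…⟩, |…1…⟩) become ((a + b)/√2, (a − b)/√2). Kets absent from the input have amplitude 0.
(|00⟩, |10⟩): (a, b) = (-0.8539, 0) → (-0.6038, -0.6038)
(|01⟩, |11⟩): (a, b) = (0.2717, 0.4439i) → ((0.1921 + 0.3139i), (0.1921 - 0.3139i))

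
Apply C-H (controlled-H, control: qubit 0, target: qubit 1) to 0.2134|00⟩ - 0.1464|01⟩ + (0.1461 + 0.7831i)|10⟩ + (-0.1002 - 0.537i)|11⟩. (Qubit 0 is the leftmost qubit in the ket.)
0.2134|00⟩ - 0.1464|01⟩ + (0.03246 + 0.174i)|10⟩ + (0.1742 + 0.9335i)|11⟩

C-H leaves the control-|0⟩ kets |00⟩, |01⟩ unchanged and applies H to qubit 1 on the control-|1⟩ pair (|10⟩, |11⟩).
H = [[1/√2, 1/√2], [1/√2, -1/√2]].
With a = amp(|10⟩) = (0.1461 + 0.7831i) and b = amp(|11⟩) = (-0.1002 - 0.537i):
new amp(|10⟩) = (1/√2)·a + (1/√2)·b = (0.03246 + 0.174i)
new amp(|11⟩) = (1/√2)·a + (-1/√2)·b = (0.1742 + 0.9335i)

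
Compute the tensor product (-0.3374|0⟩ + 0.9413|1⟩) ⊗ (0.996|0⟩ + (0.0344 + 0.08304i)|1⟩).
-0.3361|00⟩ + (-0.01161 - 0.02802i)|01⟩ + 0.9375|10⟩ + (0.03238 + 0.07817i)|11⟩

amp(|b₁b₂…⟩) = product of the factor amplitudes for bits b₁, b₂, …; only kets whose every factor amplitude is nonzero survive.
|00⟩: (-0.3374)(0.996) = -0.3361
|01⟩: (-0.3374)(0.0344 + 0.08304i) = (-0.01161 - 0.02802i)
|10⟩: (0.9413)(0.996) = 0.9375
|11⟩: (0.9413)(0.0344 + 0.08304i) = (0.03238 + 0.07817i)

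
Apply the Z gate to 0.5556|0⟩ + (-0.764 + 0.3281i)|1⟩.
0.5556|0⟩ + (0.764 - 0.3281i)|1⟩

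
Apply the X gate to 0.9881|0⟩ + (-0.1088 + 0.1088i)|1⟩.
(-0.1088 + 0.1088i)|0⟩ + 0.9881|1⟩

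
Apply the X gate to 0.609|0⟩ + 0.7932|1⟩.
0.7932|0⟩ + 0.609|1⟩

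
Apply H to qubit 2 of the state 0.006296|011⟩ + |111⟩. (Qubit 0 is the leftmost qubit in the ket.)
0.004452|010⟩ - 0.004452|011⟩ + 1/√2|110⟩ - 1/√2|111⟩

H on qubit 2 mixes each pair of kets that differ only in qubit 2: amplitudes (a, b) of (|…0…⟩, |…1…⟩) become ((a + b)/√2, (a − b)/√2). Kets absent from the input have amplitude 0.
(|010⟩, |011⟩): (a, b) = (0, 0.006296) → (0.004452, -0.004452)
(|110⟩, |111⟩): (a, b) = (0, 1) → (1/√2, -1/√2)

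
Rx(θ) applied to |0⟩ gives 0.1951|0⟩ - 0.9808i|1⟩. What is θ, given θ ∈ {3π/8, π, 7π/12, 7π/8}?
7π/8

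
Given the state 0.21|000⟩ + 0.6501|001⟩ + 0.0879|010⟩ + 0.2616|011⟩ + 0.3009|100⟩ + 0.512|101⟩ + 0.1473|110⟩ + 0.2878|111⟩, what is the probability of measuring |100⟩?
0.09054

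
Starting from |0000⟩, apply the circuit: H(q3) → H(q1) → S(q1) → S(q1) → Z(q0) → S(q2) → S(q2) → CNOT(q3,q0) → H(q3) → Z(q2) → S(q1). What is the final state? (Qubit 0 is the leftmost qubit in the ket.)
1/√8|0000⟩ + 1/√8|0001⟩ - (1/√8)i|0100⟩ - (1/√8)i|0101⟩ + 1/√8|1000⟩ - 1/√8|1001⟩ - (1/√8)i|1100⟩ + (1/√8)i|1101⟩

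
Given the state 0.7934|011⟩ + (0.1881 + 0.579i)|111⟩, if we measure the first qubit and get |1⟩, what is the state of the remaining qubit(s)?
(0.309 + 0.9511i)|11⟩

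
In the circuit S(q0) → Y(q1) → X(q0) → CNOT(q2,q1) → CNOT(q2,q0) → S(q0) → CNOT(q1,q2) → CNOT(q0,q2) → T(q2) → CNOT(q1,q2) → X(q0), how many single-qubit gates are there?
6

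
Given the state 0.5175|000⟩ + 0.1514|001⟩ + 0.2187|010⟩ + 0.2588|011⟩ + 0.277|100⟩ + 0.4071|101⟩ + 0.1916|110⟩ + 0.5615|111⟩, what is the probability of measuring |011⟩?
0.06698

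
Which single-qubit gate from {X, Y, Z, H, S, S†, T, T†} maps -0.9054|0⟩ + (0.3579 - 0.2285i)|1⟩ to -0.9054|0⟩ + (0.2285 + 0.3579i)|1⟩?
S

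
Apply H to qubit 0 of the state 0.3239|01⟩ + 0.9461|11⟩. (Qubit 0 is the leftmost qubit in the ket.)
0.898|01⟩ - 0.44|11⟩

H on qubit 0 mixes each pair of kets that differ only in qubit 0: amplitudes (a, b) of (|…0…⟩, |…1…⟩) become ((a + b)/√2, (a − b)/√2). Kets absent from the input have amplitude 0.
(|01⟩, |11⟩): (a, b) = (0.3239, 0.9461) → (0.898, -0.44)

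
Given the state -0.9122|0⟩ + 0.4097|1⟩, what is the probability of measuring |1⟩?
0.1679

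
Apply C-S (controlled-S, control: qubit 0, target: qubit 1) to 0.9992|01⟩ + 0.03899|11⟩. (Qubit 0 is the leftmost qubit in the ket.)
0.9992|01⟩ + 0.03899i|11⟩

C-S leaves the control-|0⟩ kets |00⟩, |01⟩ unchanged and applies S to qubit 1 on the control-|1⟩ pair (|10⟩, |11⟩).
S = [[1, 0], [0, i]].
With a = amp(|10⟩) = 0 and b = amp(|11⟩) = 0.03899:
new amp(|10⟩) = (1)·a = 0
new amp(|11⟩) = (i)·b = 0.03899i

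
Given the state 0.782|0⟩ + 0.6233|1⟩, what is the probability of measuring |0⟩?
0.6115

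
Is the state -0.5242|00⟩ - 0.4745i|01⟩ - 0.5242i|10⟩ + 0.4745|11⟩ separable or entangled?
Separable

Writing the state as a|00⟩ + b|01⟩ + c|10⟩ + d|11⟩, it is a product state iff ad − bc = 0.
Here (a, b, c, d) = (-0.5242, -0.4745i, -0.5242i, 0.4745): ad − bc = (-0.5242)(0.4745) − (-0.4745i)(-0.5242i) = 0, so the state is separable.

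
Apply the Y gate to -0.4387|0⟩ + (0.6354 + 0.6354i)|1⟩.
(0.6354 - 0.6354i)|0⟩ - 0.4387i|1⟩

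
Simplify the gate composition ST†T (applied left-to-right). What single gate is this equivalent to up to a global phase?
S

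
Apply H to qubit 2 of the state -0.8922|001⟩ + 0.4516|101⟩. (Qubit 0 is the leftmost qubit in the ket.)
-0.6309|000⟩ + 0.6309|001⟩ + 0.3193|100⟩ - 0.3193|101⟩

H on qubit 2 mixes each pair of kets that differ only in qubit 2: amplitudes (a, b) of (|…0…⟩, |…1…⟩) become ((a + b)/√2, (a − b)/√2). Kets absent from the input have amplitude 0.
(|000⟩, |001⟩): (a, b) = (0, -0.8922) → (-0.6309, 0.6309)
(|100⟩, |101⟩): (a, b) = (0, 0.4516) → (0.3193, -0.3193)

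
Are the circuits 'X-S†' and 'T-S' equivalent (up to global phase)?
No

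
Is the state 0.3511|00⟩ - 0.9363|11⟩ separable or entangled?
Entangled

Writing the state as a|00⟩ + b|01⟩ + c|10⟩ + d|11⟩, it is a product state iff ad − bc = 0.
Here (a, b, c, d) = (0.3511, 0, 0, -0.9363): ad − bc = (0.3511)(-0.9363) − (0)(0) = -0.3287 ≠ 0, so the state is entangled.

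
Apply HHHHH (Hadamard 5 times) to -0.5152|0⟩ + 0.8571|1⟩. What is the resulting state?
0.2418|0⟩ - 0.9704|1⟩

H² = I, so H^5 = H: a single Hadamard. With (a, b) = (-0.5152, 0.8571), H gives ((a + b)/√2, (a − b)/√2) = (0.2418, -0.9704).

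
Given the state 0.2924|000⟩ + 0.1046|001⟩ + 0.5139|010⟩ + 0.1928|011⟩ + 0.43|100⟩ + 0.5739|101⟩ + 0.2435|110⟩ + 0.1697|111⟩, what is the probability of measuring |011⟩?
0.03717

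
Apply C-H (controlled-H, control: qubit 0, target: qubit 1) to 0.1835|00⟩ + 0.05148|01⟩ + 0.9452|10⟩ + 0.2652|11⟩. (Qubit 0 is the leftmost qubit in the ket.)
0.1835|00⟩ + 0.05148|01⟩ + 0.8559|10⟩ + 0.4808|11⟩

C-H leaves the control-|0⟩ kets |00⟩, |01⟩ unchanged and applies H to qubit 1 on the control-|1⟩ pair (|10⟩, |11⟩).
H = [[1/√2, 1/√2], [1/√2, -1/√2]].
With a = amp(|10⟩) = 0.9452 and b = amp(|11⟩) = 0.2652:
new amp(|10⟩) = (1/√2)·a + (1/√2)·b = 0.8559
new amp(|11⟩) = (1/√2)·a + (-1/√2)·b = 0.4808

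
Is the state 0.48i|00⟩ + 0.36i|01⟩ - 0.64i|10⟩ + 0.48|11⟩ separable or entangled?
Entangled

Writing the state as a|00⟩ + b|01⟩ + c|10⟩ + d|11⟩, it is a product state iff ad − bc = 0.
Here (a, b, c, d) = (0.48i, 0.36i, -0.64i, 0.48): ad − bc = (0.48i)(0.48) − (0.36i)(-0.64i) = (-0.2304 + 0.2304i) ≠ 0, so the state is entangled.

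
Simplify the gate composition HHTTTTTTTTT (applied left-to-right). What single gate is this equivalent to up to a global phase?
T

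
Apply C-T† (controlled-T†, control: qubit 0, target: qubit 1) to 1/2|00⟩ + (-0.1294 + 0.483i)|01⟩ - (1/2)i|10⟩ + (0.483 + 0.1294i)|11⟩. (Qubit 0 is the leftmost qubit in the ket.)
1/2|00⟩ + (-0.1294 + 0.483i)|01⟩ - (1/2)i|10⟩ + (0.433 - 0.25i)|11⟩

C-T† leaves the control-|0⟩ kets |00⟩, |01⟩ unchanged and applies T† to qubit 1 on the control-|1⟩ pair (|10⟩, |11⟩).
T† = [[1, 0], [0, (1/√2 - (1/√2)i)]].
With a = amp(|10⟩) = -(1/2)i and b = amp(|11⟩) = (0.483 + 0.1294i):
new amp(|10⟩) = (1)·a = -(1/2)i
new amp(|11⟩) = (1/√2 - (1/√2)i)·b = (0.433 - 0.25i)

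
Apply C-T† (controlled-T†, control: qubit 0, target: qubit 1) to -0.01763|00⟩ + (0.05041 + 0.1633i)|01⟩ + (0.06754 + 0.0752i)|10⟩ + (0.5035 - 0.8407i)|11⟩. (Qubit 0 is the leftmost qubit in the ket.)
-0.01763|00⟩ + (0.05041 + 0.1633i)|01⟩ + (0.06754 + 0.0752i)|10⟩ + (-0.2384 - 0.9505i)|11⟩

C-T† leaves the control-|0⟩ kets |00⟩, |01⟩ unchanged and applies T† to qubit 1 on the control-|1⟩ pair (|10⟩, |11⟩).
T† = [[1, 0], [0, (1/√2 - (1/√2)i)]].
With a = amp(|10⟩) = (0.06754 + 0.0752i) and b = amp(|11⟩) = (0.5035 - 0.8407i):
new amp(|10⟩) = (1)·a = (0.06754 + 0.0752i)
new amp(|11⟩) = (1/√2 - (1/√2)i)·b = (-0.2384 - 0.9505i)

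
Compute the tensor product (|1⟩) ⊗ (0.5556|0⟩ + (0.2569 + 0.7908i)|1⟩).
0.5556|10⟩ + (0.2569 + 0.7908i)|11⟩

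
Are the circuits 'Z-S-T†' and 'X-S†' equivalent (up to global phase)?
No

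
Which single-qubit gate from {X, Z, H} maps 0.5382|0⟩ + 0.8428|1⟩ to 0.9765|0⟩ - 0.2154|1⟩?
H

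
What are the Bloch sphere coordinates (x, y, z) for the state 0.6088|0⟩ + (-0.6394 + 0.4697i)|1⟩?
(-0.7785, 0.5719, -0.2588)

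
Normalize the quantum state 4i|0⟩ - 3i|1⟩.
0.8i|0⟩ - 0.6i|1⟩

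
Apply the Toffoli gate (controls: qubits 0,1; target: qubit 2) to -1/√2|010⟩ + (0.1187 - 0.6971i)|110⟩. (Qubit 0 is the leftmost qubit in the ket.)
-1/√2|010⟩ + (0.1187 - 0.6971i)|111⟩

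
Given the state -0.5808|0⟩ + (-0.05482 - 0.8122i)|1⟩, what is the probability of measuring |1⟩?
0.6627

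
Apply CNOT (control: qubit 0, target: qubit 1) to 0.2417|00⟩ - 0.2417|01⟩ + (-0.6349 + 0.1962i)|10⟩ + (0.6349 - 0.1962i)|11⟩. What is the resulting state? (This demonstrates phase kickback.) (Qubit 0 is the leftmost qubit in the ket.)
0.2417|00⟩ - 0.2417|01⟩ + (0.6349 - 0.1962i)|10⟩ + (-0.6349 + 0.1962i)|11⟩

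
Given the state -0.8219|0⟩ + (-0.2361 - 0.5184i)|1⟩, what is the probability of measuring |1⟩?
0.3245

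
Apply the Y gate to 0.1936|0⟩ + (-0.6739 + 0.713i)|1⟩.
(0.713 + 0.6739i)|0⟩ + 0.1936i|1⟩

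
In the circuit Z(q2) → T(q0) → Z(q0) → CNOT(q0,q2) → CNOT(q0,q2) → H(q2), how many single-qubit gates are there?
4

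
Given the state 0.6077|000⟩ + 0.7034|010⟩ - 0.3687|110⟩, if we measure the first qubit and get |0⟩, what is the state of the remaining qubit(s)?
0.6538|00⟩ + 0.7567|10⟩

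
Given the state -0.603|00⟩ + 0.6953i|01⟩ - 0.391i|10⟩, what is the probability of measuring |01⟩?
0.4834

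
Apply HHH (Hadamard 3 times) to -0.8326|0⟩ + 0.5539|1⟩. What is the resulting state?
-0.1971|0⟩ - 0.9804|1⟩

H² = I, so H^3 = H: a single Hadamard. With (a, b) = (-0.8326, 0.5539), H gives ((a + b)/√2, (a − b)/√2) = (-0.1971, -0.9804).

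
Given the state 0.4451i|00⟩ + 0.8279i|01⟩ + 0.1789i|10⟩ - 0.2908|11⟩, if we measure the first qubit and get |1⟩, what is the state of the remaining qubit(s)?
0.524i|0⟩ - 0.8517|1⟩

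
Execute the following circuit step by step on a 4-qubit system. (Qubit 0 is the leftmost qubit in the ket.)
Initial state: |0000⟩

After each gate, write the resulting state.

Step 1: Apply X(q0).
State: |1000⟩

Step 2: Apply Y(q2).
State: i|1010⟩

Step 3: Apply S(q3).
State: i|1010⟩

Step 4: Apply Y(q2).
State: |1000⟩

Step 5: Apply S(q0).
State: i|1000⟩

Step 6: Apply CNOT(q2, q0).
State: i|1000⟩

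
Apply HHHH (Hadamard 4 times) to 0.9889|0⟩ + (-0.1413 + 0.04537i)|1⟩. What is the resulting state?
0.9889|0⟩ + (-0.1413 + 0.04537i)|1⟩

H² = I, so an even number of Hadamards cancels: H^4 = I and the state is unchanged.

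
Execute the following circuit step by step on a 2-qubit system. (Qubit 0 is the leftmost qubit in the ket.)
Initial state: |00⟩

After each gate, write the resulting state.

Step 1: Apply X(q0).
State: |10⟩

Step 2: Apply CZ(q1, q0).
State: |10⟩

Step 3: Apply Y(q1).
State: i|11⟩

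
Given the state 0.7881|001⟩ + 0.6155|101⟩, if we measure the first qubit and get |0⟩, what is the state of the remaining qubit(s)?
|01⟩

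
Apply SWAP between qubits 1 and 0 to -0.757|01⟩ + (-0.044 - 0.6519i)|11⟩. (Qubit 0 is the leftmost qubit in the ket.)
-0.757|10⟩ + (-0.044 - 0.6519i)|11⟩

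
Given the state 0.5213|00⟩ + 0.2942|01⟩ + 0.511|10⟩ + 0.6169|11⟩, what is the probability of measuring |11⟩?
0.3806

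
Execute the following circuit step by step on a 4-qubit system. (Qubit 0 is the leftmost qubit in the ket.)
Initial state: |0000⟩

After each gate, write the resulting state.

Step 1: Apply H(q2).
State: 1/√2|0000⟩ + 1/√2|0010⟩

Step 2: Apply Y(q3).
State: (1/√2)i|0001⟩ + (1/√2)i|0011⟩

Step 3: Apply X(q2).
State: (1/√2)i|0001⟩ + (1/√2)i|0011⟩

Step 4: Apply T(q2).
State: (1/√2)i|0001⟩ + (-1/2 + (1/2)i)|0011⟩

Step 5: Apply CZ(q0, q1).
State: (1/√2)i|0001⟩ + (-1/2 + (1/2)i)|0011⟩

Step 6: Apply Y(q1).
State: -1/√2|0101⟩ + (-1/2 - (1/2)i)|0111⟩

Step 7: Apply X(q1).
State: -1/√2|0001⟩ + (-1/2 - (1/2)i)|0011⟩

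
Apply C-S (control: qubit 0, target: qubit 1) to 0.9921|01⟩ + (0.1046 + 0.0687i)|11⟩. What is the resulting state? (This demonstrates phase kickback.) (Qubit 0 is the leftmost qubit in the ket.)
0.9921|01⟩ + (-0.0687 + 0.1046i)|11⟩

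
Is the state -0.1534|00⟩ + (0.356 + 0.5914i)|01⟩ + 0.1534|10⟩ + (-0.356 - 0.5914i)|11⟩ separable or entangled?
Separable

Writing the state as a|00⟩ + b|01⟩ + c|10⟩ + d|11⟩, it is a product state iff ad − bc = 0.
Here (a, b, c, d) = (-0.1534, (0.356 + 0.5914i), 0.1534, (-0.356 - 0.5914i)): ad − bc = (-0.1534)(-0.356 - 0.5914i) − (0.356 + 0.5914i)(0.1534) = 0, so the state is separable.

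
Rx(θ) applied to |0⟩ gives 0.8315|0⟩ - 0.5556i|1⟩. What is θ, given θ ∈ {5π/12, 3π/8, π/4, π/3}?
3π/8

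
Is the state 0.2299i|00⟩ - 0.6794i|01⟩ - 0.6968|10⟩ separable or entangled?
Entangled

Writing the state as a|00⟩ + b|01⟩ + c|10⟩ + d|11⟩, it is a product state iff ad − bc = 0.
Here (a, b, c, d) = (0.2299i, -0.6794i, -0.6968, 0): ad − bc = (0.2299i)(0) − (-0.6794i)(-0.6968) = -0.4734i ≠ 0, so the state is entangled.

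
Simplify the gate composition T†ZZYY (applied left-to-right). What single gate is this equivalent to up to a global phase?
T†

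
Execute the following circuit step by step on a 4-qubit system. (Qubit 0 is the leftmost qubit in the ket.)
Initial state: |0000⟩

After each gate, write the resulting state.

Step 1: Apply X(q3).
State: |0001⟩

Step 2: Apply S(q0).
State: |0001⟩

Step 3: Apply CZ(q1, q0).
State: |0001⟩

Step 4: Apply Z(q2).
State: |0001⟩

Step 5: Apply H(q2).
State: 1/√2|0001⟩ + 1/√2|0011⟩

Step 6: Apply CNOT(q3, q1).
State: 1/√2|0101⟩ + 1/√2|0111⟩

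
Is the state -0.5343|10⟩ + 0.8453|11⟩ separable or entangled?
Separable

Writing the state as a|00⟩ + b|01⟩ + c|10⟩ + d|11⟩, it is a product state iff ad − bc = 0.
Here (a, b, c, d) = (0, 0, -0.5343, 0.8453): ad − bc = (0)(0.8453) − (0)(-0.5343) = 0, so the state is separable.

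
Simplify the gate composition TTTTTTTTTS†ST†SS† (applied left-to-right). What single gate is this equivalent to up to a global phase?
I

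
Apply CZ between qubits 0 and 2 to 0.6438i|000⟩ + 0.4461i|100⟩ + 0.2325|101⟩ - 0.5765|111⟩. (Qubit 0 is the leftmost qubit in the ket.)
0.6438i|000⟩ + 0.4461i|100⟩ - 0.2325|101⟩ + 0.5765|111⟩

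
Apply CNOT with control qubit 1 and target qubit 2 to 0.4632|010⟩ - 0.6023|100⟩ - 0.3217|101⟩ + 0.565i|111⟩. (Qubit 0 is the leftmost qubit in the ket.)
0.4632|011⟩ - 0.6023|100⟩ - 0.3217|101⟩ + 0.565i|110⟩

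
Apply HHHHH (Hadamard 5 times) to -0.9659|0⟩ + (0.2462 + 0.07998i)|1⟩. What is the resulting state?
(-0.5089 + 0.05655i)|0⟩ + (-0.8571 - 0.05655i)|1⟩

H² = I, so H^5 = H: a single Hadamard. With (a, b) = (-0.9659, (0.2462 + 0.07998i)), H gives ((a + b)/√2, (a − b)/√2) = ((-0.5089 + 0.05655i), (-0.8571 - 0.05655i)).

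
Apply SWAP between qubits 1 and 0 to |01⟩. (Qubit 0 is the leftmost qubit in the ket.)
|10⟩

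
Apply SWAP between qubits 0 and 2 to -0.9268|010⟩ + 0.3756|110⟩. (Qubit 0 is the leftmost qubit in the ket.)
-0.9268|010⟩ + 0.3756|011⟩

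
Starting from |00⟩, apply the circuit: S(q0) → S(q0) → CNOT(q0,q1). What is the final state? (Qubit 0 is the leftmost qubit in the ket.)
|00⟩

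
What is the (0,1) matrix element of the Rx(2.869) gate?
-0.9907i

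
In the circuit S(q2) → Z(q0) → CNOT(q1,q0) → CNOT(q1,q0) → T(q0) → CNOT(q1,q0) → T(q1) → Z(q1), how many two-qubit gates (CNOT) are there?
3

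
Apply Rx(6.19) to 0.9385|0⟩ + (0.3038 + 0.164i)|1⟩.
(-0.9298 - 0.01415i)|0⟩ + (-0.3035 - 0.2075i)|1⟩

Rx(6.19) = [[cos(θ/2), −i·sin(θ/2)], [−i·sin(θ/2), cos(θ/2)]]; θ = 6.19, cos(θ/2) ≈ -0.998915, sin(θ/2) ≈ 0.0465758.
With a = amp(|0⟩) = 0.9385 and b = amp(|1⟩) = (0.3038 + 0.164i):
new amp(|0⟩) = (-0.998915)·a + (-0.0465758i)·b = (-0.9298 - 0.01415i)
new amp(|1⟩) = (-0.0465758i)·a + (-0.998915)·b = (-0.3035 - 0.2075i)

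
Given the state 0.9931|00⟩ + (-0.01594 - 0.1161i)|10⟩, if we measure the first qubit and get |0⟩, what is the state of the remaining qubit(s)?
|0⟩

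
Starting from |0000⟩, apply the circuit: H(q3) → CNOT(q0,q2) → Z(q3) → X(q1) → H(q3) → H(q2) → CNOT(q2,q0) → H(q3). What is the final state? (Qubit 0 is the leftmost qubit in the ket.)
1/2|0100⟩ - 1/2|0101⟩ + 1/2|1110⟩ - 1/2|1111⟩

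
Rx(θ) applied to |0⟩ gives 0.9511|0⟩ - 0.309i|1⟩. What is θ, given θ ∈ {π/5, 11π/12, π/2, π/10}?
π/5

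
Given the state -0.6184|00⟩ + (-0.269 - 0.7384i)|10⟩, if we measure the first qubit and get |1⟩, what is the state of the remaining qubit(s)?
(-0.3423 - 0.9396i)|0⟩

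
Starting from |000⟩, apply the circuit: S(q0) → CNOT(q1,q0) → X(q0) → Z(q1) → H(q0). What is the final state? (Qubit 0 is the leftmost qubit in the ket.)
1/√2|000⟩ - 1/√2|100⟩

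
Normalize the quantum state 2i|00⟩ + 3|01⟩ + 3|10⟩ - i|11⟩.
0.417i|00⟩ + 0.6255|01⟩ + 0.6255|10⟩ - 0.2085i|11⟩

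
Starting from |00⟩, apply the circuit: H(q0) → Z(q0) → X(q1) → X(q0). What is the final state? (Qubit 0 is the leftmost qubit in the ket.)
-1/√2|01⟩ + 1/√2|11⟩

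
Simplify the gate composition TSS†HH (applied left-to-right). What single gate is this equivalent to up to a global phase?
T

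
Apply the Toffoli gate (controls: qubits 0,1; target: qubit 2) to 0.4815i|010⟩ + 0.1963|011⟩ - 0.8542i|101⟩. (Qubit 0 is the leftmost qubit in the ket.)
0.4815i|010⟩ + 0.1963|011⟩ - 0.8542i|101⟩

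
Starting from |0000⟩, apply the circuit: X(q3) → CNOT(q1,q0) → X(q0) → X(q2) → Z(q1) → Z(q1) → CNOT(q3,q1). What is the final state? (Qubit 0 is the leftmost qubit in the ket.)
|1111⟩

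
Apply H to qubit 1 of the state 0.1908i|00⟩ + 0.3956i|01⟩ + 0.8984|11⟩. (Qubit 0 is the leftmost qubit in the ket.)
0.4146i|00⟩ - 0.1448i|01⟩ + 0.6353|10⟩ - 0.6353|11⟩

H on qubit 1 mixes each pair of kets that differ only in qubit 1: amplitudes (a, b) of (|…0…⟩, |…1…⟩) become ((a + b)/√2, (a − b)/√2). Kets absent from the input have amplitude 0.
(|00⟩, |01⟩): (a, b) = (0.1908i, 0.3956i) → (0.4146i, -0.1448i)
(|10⟩, |11⟩): (a, b) = (0, 0.8984) → (0.6353, -0.6353)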